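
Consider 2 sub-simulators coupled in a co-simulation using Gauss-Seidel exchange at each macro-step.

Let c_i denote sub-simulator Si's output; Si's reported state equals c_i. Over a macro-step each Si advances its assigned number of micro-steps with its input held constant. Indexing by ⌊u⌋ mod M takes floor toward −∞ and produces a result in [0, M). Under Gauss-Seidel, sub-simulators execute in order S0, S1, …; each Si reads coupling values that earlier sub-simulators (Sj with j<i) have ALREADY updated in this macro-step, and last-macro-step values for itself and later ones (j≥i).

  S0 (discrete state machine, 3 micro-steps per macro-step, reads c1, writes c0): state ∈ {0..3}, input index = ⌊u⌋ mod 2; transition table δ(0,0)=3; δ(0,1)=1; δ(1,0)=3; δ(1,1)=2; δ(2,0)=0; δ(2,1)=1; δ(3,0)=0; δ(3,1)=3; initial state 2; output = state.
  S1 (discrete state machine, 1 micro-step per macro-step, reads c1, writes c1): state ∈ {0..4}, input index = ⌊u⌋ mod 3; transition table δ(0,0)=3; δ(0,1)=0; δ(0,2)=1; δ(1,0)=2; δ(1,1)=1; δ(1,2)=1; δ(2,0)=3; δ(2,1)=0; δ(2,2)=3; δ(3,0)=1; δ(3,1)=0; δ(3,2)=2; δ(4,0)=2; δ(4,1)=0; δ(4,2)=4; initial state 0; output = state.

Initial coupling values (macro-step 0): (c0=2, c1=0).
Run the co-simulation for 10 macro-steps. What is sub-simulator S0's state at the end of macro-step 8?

S0 state at macro-step 8 = 1

macro 1: S0 reads c1=0 → after 3×micro: 0; S1 reads c1=0 → after 1×micro: 3 ⇒ (c0=0, c1=3)
macro 2: S0 reads c1=3 → after 3×micro: 1; S1 reads c1=3 → after 1×micro: 1 ⇒ (c0=1, c1=1)
macro 3: S0 reads c1=1 → after 3×micro: 2; S1 reads c1=1 → after 1×micro: 1 ⇒ (c0=2, c1=1)
macro 4: S0 reads c1=1 → after 3×micro: 1; S1 reads c1=1 → after 1×micro: 1 ⇒ (c0=1, c1=1)
macro 5: S0 reads c1=1 → after 3×micro: 2; S1 reads c1=1 → after 1×micro: 1 ⇒ (c0=2, c1=1)
macro 6: S0 reads c1=1 → after 3×micro: 1; S1 reads c1=1 → after 1×micro: 1 ⇒ (c0=1, c1=1)
macro 7: S0 reads c1=1 → after 3×micro: 2; S1 reads c1=1 → after 1×micro: 1 ⇒ (c0=2, c1=1)
macro 8: S0 reads c1=1 → after 3×micro: 1; S1 reads c1=1 → after 1×micro: 1 ⇒ (c0=1, c1=1)
macro 9: S0 reads c1=1 → after 3×micro: 2; S1 reads c1=1 → after 1×micro: 1 ⇒ (c0=2, c1=1)
macro 10: S0 reads c1=1 → after 3×micro: 1; S1 reads c1=1 → after 1×micro: 1 ⇒ (c0=1, c1=1)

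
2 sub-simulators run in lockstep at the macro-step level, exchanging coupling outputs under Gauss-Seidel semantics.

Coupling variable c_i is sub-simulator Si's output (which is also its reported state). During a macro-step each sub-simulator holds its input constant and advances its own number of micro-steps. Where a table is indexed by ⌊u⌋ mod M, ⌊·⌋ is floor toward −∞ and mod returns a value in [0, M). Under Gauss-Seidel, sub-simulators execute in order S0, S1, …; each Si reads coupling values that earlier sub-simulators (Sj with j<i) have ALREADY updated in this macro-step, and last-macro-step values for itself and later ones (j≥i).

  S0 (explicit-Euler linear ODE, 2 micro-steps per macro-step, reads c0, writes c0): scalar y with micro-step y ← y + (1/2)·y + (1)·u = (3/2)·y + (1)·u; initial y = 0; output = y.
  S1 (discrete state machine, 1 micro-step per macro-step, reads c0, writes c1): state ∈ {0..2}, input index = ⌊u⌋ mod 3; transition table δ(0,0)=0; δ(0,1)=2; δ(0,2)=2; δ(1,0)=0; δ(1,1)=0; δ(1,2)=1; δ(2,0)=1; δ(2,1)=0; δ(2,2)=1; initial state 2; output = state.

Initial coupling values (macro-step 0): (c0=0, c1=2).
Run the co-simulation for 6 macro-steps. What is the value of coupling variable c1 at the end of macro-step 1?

c1 at macro-step 1 = 1

macro 1: S0 reads c0=0 → after 2×micro: 0; S1 reads c0=0 → after 1×micro: 1 ⇒ (c0=0, c1=1)
macro 2: S0 reads c0=0 → after 2×micro: 0; S1 reads c0=0 → after 1×micro: 0 ⇒ (c0=0, c1=0)
macro 3: S0 reads c0=0 → after 2×micro: 0; S1 reads c0=0 → after 1×micro: 0 ⇒ (c0=0, c1=0)
macro 4: S0 reads c0=0 → after 2×micro: 0; S1 reads c0=0 → after 1×micro: 0 ⇒ (c0=0, c1=0)
macro 5: S0 reads c0=0 → after 2×micro: 0; S1 reads c0=0 → after 1×micro: 0 ⇒ (c0=0, c1=0)
macro 6: S0 reads c0=0 → after 2×micro: 0; S1 reads c0=0 → after 1×micro: 0 ⇒ (c0=0, c1=0)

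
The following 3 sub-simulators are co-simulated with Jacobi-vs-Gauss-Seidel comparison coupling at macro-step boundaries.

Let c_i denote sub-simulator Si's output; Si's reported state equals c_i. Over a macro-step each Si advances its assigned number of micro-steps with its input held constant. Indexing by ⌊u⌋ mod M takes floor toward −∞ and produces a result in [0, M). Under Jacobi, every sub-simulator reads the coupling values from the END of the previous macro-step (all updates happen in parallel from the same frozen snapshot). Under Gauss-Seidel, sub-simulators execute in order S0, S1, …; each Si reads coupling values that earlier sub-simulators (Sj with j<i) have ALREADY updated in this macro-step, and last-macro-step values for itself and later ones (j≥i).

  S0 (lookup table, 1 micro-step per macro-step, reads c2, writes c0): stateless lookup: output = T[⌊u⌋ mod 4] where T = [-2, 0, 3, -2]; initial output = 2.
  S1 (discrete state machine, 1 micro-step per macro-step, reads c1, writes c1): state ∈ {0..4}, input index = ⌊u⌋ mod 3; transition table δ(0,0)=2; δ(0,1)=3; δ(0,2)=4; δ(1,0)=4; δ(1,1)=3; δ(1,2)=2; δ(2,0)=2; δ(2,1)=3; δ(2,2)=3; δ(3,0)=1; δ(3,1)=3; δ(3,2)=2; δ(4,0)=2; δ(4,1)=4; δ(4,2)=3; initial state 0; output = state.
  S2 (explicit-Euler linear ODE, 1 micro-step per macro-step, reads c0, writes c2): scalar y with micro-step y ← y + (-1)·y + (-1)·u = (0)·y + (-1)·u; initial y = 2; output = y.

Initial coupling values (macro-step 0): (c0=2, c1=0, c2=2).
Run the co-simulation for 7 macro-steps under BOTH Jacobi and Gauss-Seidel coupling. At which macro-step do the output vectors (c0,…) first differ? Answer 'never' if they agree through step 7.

first divergence at macro-step: 1

[Jacobi] macro 1: S0 reads c2=2 → after 1×micro: 3; S1 reads c1=0 → after 1×micro: 2; S2 reads c0=2 → after 1×micro: -2 ⇒ (c0=3, c1=2, c2=-2)
[Jacobi] macro 2: S0 reads c2=-2 → after 1×micro: 3; S1 reads c1=2 → after 1×micro: 3; S2 reads c0=3 → after 1×micro: -3 ⇒ (c0=3, c1=3, c2=-3)
[Jacobi] macro 3: S0 reads c2=-3 → after 1×micro: 0; S1 reads c1=3 → after 1×micro: 1; S2 reads c0=3 → after 1×micro: -3 ⇒ (c0=0, c1=1, c2=-3)
[Jacobi] macro 4: S0 reads c2=-3 → after 1×micro: 0; S1 reads c1=1 → after 1×micro: 3; S2 reads c0=0 → after 1×micro: 0 ⇒ (c0=0, c1=3, c2=0)
[Jacobi] macro 5: S0 reads c2=0 → after 1×micro: -2; S1 reads c1=3 → after 1×micro: 1; S2 reads c0=0 → after 1×micro: 0 ⇒ (c0=-2, c1=1, c2=0)
[Jacobi] macro 6: S0 reads c2=0 → after 1×micro: -2; S1 reads c1=1 → after 1×micro: 3; S2 reads c0=-2 → after 1×micro: 2 ⇒ (c0=-2, c1=3, c2=2)
[Jacobi] macro 7: S0 reads c2=2 → after 1×micro: 3; S1 reads c1=3 → after 1×micro: 1; S2 reads c0=-2 → after 1×micro: 2 ⇒ (c0=3, c1=1, c2=2)
[Gauss-Seidel] macro 1: S0 reads c2=2 → after 1×micro: 3; S1 reads c1=0 → after 1×micro: 2; S2 reads c0=3 → after 1×micro: -3 ⇒ (c0=3, c1=2, c2=-3)
[Gauss-Seidel] macro 2: S0 reads c2=-3 → after 1×micro: 0; S1 reads c1=2 → after 1×micro: 3; S2 reads c0=0 → after 1×micro: 0 ⇒ (c0=0, c1=3, c2=0)
[Gauss-Seidel] macro 3: S0 reads c2=0 → after 1×micro: -2; S1 reads c1=3 → after 1×micro: 1; S2 reads c0=-2 → after 1×micro: 2 ⇒ (c0=-2, c1=1, c2=2)
[Gauss-Seidel] macro 4: S0 reads c2=2 → after 1×micro: 3; S1 reads c1=1 → after 1×micro: 3; S2 reads c0=3 → after 1×micro: -3 ⇒ (c0=3, c1=3, c2=-3)
[Gauss-Seidel] macro 5: S0 reads c2=-3 → after 1×micro: 0; S1 reads c1=3 → after 1×micro: 1; S2 reads c0=0 → after 1×micro: 0 ⇒ (c0=0, c1=1, c2=0)
[Gauss-Seidel] macro 6: S0 reads c2=0 → after 1×micro: -2; S1 reads c1=1 → after 1×micro: 3; S2 reads c0=-2 → after 1×micro: 2 ⇒ (c0=-2, c1=3, c2=2)
[Gauss-Seidel] macro 7: S0 reads c2=2 → after 1×micro: 3; S1 reads c1=3 → after 1×micro: 1; S2 reads c0=3 → after 1×micro: -3 ⇒ (c0=3, c1=1, c2=-3)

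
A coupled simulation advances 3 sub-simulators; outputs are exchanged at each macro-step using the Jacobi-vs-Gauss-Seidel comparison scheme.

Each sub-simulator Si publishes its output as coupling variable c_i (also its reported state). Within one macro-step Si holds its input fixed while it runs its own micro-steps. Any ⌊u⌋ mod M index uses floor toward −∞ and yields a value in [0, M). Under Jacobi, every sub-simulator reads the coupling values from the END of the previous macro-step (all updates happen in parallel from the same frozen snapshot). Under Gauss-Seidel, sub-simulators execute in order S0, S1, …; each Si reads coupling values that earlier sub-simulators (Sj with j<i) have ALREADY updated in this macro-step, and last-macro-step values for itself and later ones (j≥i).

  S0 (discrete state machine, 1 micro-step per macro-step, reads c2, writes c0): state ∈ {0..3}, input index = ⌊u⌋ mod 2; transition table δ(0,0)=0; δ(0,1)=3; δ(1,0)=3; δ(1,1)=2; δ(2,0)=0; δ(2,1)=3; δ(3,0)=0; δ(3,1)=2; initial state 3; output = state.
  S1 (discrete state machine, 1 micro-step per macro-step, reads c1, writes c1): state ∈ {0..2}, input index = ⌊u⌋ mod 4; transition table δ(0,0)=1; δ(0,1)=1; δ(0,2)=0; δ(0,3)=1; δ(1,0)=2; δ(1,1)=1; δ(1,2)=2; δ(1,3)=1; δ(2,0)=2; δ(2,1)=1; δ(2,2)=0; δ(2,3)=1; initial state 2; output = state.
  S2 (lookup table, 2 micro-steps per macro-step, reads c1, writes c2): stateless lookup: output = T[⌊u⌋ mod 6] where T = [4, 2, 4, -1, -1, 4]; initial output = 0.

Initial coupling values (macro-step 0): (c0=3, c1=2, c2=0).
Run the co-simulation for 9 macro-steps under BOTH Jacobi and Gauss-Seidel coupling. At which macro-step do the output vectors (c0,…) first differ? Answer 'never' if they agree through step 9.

[Jacobi] macro 1: S0 reads c2=0 → after 1×micro: 0; S1 reads c1=2 → after 1×micro: 0; S2 reads c1=2 → after 2×micro: 4 ⇒ (c0=0, c1=0, c2=4)
[Jacobi] macro 2: S0 reads c2=4 → after 1×micro: 0; S1 reads c1=0 → after 1×micro: 1; S2 reads c1=0 → after 2×micro: 4 ⇒ (c0=0, c1=1, c2=4)
[Jacobi] macro 3: S0 reads c2=4 → after 1×micro: 0; S1 reads c1=1 → after 1×micro: 1; S2 reads c1=1 → after 2×micro: 2 ⇒ (c0=0, c1=1, c2=2)
[Jacobi] macro 4: S0 reads c2=2 → after 1×micro: 0; S1 reads c1=1 → after 1×micro: 1; S2 reads c1=1 → after 2×micro: 2 ⇒ (c0=0, c1=1, c2=2)
[Jacobi] macro 5: S0 reads c2=2 → after 1×micro: 0; S1 reads c1=1 → after 1×micro: 1; S2 reads c1=1 → after 2×micro: 2 ⇒ (c0=0, c1=1, c2=2)
[Jacobi] macro 6: S0 reads c2=2 → after 1×micro: 0; S1 reads c1=1 → after 1×micro: 1; S2 reads c1=1 → after 2×micro: 2 ⇒ (c0=0, c1=1, c2=2)
[Jacobi] macro 7: S0 reads c2=2 → after 1×micro: 0; S1 reads c1=1 → after 1×micro: 1; S2 reads c1=1 → after 2×micro: 2 ⇒ (c0=0, c1=1, c2=2)
[Jacobi] macro 8: S0 reads c2=2 → after 1×micro: 0; S1 reads c1=1 → after 1×micro: 1; S2 reads c1=1 → after 2×micro: 2 ⇒ (c0=0, c1=1, c2=2)
[Jacobi] macro 9: S0 reads c2=2 → after 1×micro: 0; S1 reads c1=1 → after 1×micro: 1; S2 reads c1=1 → after 2×micro: 2 ⇒ (c0=0, c1=1, c2=2)
[Gauss-Seidel] macro 1: S0 reads c2=0 → after 1×micro: 0; S1 reads c1=2 → after 1×micro: 0; S2 reads c1=0 → after 2×micro: 4 ⇒ (c0=0, c1=0, c2=4)
[Gauss-Seidel] macro 2: S0 reads c2=4 → after 1×micro: 0; S1 reads c1=0 → after 1×micro: 1; S2 reads c1=1 → after 2×micro: 2 ⇒ (c0=0, c1=1, c2=2)
[Gauss-Seidel] macro 3: S0 reads c2=2 → after 1×micro: 0; S1 reads c1=1 → after 1×micro: 1; S2 reads c1=1 → after 2×micro: 2 ⇒ (c0=0, c1=1, c2=2)
[Gauss-Seidel] macro 4: S0 reads c2=2 → after 1×micro: 0; S1 reads c1=1 → after 1×micro: 1; S2 reads c1=1 → after 2×micro: 2 ⇒ (c0=0, c1=1, c2=2)
[Gauss-Seidel] macro 5: S0 reads c2=2 → after 1×micro: 0; S1 reads c1=1 → after 1×micro: 1; S2 reads c1=1 → after 2×micro: 2 ⇒ (c0=0, c1=1, c2=2)
[Gauss-Seidel] macro 6: S0 reads c2=2 → after 1×micro: 0; S1 reads c1=1 → after 1×micro: 1; S2 reads c1=1 → after 2×micro: 2 ⇒ (c0=0, c1=1, c2=2)
[Gauss-Seidel] macro 7: S0 reads c2=2 → after 1×micro: 0; S1 reads c1=1 → after 1×micro: 1; S2 reads c1=1 → after 2×micro: 2 ⇒ (c0=0, c1=1, c2=2)
[Gauss-Seidel] macro 8: S0 reads c2=2 → after 1×micro: 0; S1 reads c1=1 → after 1×micro: 1; S2 reads c1=1 → after 2×micro: 2 ⇒ (c0=0, c1=1, c2=2)
[Gauss-Seidel] macro 9: S0 reads c2=2 → after 1×micro: 0; S1 reads c1=1 → after 1×micro: 1; S2 reads c1=1 → after 2×micro: 2 ⇒ (c0=0, c1=1, c2=2)

first divergence at macro-step: 2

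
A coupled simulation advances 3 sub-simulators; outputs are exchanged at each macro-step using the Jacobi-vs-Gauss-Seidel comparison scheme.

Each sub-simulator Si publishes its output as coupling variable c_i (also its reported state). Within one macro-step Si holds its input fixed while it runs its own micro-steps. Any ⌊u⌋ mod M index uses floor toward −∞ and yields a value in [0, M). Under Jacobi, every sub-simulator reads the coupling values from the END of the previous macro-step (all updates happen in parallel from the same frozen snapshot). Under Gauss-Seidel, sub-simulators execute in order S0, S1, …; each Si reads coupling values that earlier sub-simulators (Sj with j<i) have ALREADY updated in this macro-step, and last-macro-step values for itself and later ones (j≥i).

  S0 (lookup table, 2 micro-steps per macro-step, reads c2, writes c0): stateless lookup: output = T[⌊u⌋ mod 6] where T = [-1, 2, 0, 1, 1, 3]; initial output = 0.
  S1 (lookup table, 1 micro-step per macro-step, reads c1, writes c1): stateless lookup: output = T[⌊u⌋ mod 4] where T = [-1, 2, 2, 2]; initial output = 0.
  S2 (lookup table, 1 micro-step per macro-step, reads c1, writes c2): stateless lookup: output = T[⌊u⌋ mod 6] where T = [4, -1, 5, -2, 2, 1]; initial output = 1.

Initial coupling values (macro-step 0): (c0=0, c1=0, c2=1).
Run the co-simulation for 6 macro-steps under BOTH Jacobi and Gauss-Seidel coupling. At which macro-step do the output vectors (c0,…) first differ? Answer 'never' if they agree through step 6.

[Jacobi] macro 1: S0 reads c2=1 → after 2×micro: 2; S1 reads c1=0 → after 1×micro: -1; S2 reads c1=0 → after 1×micro: 4 ⇒ (c0=2, c1=-1, c2=4)
[Jacobi] macro 2: S0 reads c2=4 → after 2×micro: 1; S1 reads c1=-1 → after 1×micro: 2; S2 reads c1=-1 → after 1×micro: 1 ⇒ (c0=1, c1=2, c2=1)
[Jacobi] macro 3: S0 reads c2=1 → after 2×micro: 2; S1 reads c1=2 → after 1×micro: 2; S2 reads c1=2 → after 1×micro: 5 ⇒ (c0=2, c1=2, c2=5)
[Jacobi] macro 4: S0 reads c2=5 → after 2×micro: 3; S1 reads c1=2 → after 1×micro: 2; S2 reads c1=2 → after 1×micro: 5 ⇒ (c0=3, c1=2, c2=5)
[Jacobi] macro 5: S0 reads c2=5 → after 2×micro: 3; S1 reads c1=2 → after 1×micro: 2; S2 reads c1=2 → after 1×micro: 5 ⇒ (c0=3, c1=2, c2=5)
[Jacobi] macro 6: S0 reads c2=5 → after 2×micro: 3; S1 reads c1=2 → after 1×micro: 2; S2 reads c1=2 → after 1×micro: 5 ⇒ (c0=3, c1=2, c2=5)
[Gauss-Seidel] macro 1: S0 reads c2=1 → after 2×micro: 2; S1 reads c1=0 → after 1×micro: -1; S2 reads c1=-1 → after 1×micro: 1 ⇒ (c0=2, c1=-1, c2=1)
[Gauss-Seidel] macro 2: S0 reads c2=1 → after 2×micro: 2; S1 reads c1=-1 → after 1×micro: 2; S2 reads c1=2 → after 1×micro: 5 ⇒ (c0=2, c1=2, c2=5)
[Gauss-Seidel] macro 3: S0 reads c2=5 → after 2×micro: 3; S1 reads c1=2 → after 1×micro: 2; S2 reads c1=2 → after 1×micro: 5 ⇒ (c0=3, c1=2, c2=5)
[Gauss-Seidel] macro 4: S0 reads c2=5 → after 2×micro: 3; S1 reads c1=2 → after 1×micro: 2; S2 reads c1=2 → after 1×micro: 5 ⇒ (c0=3, c1=2, c2=5)
[Gauss-Seidel] macro 5: S0 reads c2=5 → after 2×micro: 3; S1 reads c1=2 → after 1×micro: 2; S2 reads c1=2 → after 1×micro: 5 ⇒ (c0=3, c1=2, c2=5)
[Gauss-Seidel] macro 6: S0 reads c2=5 → after 2×micro: 3; S1 reads c1=2 → after 1×micro: 2; S2 reads c1=2 → after 1×micro: 5 ⇒ (c0=3, c1=2, c2=5)

first divergence at macro-step: 1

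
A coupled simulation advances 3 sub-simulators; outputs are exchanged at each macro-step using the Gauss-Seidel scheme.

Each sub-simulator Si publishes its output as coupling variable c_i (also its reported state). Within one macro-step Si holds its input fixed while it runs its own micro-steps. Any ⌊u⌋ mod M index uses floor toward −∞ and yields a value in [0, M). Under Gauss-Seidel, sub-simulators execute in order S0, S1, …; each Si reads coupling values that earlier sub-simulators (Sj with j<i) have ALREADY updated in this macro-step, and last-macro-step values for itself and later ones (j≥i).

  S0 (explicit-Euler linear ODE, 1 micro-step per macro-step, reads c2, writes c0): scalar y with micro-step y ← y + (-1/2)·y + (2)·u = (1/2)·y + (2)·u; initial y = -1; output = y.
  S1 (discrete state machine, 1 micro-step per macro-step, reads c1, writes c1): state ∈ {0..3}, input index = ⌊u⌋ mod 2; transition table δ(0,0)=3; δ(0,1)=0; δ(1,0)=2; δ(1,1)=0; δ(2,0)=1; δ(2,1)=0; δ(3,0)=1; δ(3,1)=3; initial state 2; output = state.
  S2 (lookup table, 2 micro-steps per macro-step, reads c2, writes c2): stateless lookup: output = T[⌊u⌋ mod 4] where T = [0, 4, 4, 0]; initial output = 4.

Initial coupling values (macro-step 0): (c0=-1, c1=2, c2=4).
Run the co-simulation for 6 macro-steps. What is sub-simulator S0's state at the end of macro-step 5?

S0 state at macro-step 5 = 15/32

macro 1: S0 reads c2=4 → after 1×micro: 15/2; S1 reads c1=2 → after 1×micro: 1; S2 reads c2=4 → after 2×micro: 0 ⇒ (c0=15/2, c1=1, c2=0)
macro 2: S0 reads c2=0 → after 1×micro: 15/4; S1 reads c1=1 → after 1×micro: 0; S2 reads c2=0 → after 2×micro: 0 ⇒ (c0=15/4, c1=0, c2=0)
macro 3: S0 reads c2=0 → after 1×micro: 15/8; S1 reads c1=0 → after 1×micro: 3; S2 reads c2=0 → after 2×micro: 0 ⇒ (c0=15/8, c1=3, c2=0)
macro 4: S0 reads c2=0 → after 1×micro: 15/16; S1 reads c1=3 → after 1×micro: 3; S2 reads c2=0 → after 2×micro: 0 ⇒ (c0=15/16, c1=3, c2=0)
macro 5: S0 reads c2=0 → after 1×micro: 15/32; S1 reads c1=3 → after 1×micro: 3; S2 reads c2=0 → after 2×micro: 0 ⇒ (c0=15/32, c1=3, c2=0)
macro 6: S0 reads c2=0 → after 1×micro: 15/64; S1 reads c1=3 → after 1×micro: 3; S2 reads c2=0 → after 2×micro: 0 ⇒ (c0=15/64, c1=3, c2=0)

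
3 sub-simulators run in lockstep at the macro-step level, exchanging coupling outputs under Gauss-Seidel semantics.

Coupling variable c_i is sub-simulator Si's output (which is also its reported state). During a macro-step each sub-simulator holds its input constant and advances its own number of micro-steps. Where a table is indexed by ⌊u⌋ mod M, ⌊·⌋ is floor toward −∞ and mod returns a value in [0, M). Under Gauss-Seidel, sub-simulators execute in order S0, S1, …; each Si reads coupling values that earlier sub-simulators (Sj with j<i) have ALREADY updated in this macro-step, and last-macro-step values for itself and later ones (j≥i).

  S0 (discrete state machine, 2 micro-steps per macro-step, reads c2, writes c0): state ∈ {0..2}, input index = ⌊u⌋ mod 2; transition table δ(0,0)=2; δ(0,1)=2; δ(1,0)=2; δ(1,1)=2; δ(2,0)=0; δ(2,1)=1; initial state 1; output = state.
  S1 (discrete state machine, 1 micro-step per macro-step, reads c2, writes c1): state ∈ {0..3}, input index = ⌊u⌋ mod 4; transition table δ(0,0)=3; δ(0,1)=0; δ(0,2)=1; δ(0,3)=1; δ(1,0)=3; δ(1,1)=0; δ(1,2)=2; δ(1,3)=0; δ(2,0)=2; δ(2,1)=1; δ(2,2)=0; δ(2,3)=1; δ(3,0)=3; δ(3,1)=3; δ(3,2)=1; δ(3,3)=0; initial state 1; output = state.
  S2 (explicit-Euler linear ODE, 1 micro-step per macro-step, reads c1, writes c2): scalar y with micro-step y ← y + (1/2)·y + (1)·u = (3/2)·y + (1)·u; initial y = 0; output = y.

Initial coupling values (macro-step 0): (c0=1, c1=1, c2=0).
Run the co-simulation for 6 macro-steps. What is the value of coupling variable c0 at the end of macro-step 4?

macro 1: S0 reads c2=0 → after 2×micro: 0; S1 reads c2=0 → after 1×micro: 3; S2 reads c1=3 → after 1×micro: 3 ⇒ (c0=0, c1=3, c2=3)
macro 2: S0 reads c2=3 → after 2×micro: 1; S1 reads c2=3 → after 1×micro: 0; S2 reads c1=0 → after 1×micro: 9/2 ⇒ (c0=1, c1=0, c2=9/2)
macro 3: S0 reads c2=9/2 → after 2×micro: 0; S1 reads c2=9/2 → after 1×micro: 3; S2 reads c1=3 → after 1×micro: 39/4 ⇒ (c0=0, c1=3, c2=39/4)
macro 4: S0 reads c2=39/4 → after 2×micro: 1; S1 reads c2=39/4 → after 1×micro: 3; S2 reads c1=3 → after 1×micro: 141/8 ⇒ (c0=1, c1=3, c2=141/8)
macro 5: S0 reads c2=141/8 → after 2×micro: 1; S1 reads c2=141/8 → after 1×micro: 3; S2 reads c1=3 → after 1×micro: 471/16 ⇒ (c0=1, c1=3, c2=471/16)
macro 6: S0 reads c2=471/16 → after 2×micro: 1; S1 reads c2=471/16 → after 1×micro: 3; S2 reads c1=3 → after 1×micro: 1509/32 ⇒ (c0=1, c1=3, c2=1509/32)

c0 at macro-step 4 = 1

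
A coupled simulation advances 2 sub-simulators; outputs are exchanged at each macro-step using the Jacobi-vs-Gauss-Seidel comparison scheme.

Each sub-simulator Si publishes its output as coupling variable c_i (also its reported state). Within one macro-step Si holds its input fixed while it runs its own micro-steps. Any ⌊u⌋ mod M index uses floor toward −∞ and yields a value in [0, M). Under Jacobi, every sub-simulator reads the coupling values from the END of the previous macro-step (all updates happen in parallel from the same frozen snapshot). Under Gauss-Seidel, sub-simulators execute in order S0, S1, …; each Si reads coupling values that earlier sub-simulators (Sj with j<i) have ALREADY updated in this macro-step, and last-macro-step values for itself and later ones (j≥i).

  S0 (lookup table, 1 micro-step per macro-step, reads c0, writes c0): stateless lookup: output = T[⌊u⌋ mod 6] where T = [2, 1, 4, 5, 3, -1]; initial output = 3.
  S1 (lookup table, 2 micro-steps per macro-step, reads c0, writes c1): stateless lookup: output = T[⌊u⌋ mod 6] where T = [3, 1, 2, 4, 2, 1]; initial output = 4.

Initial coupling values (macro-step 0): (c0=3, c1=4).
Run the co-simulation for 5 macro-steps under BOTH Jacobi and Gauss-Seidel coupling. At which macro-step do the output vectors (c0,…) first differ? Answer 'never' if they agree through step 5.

first divergence at macro-step: 1

[Jacobi] macro 1: S0 reads c0=3 → after 1×micro: 5; S1 reads c0=3 → after 2×micro: 4 ⇒ (c0=5, c1=4)
[Jacobi] macro 2: S0 reads c0=5 → after 1×micro: -1; S1 reads c0=5 → after 2×micro: 1 ⇒ (c0=-1, c1=1)
[Jacobi] macro 3: S0 reads c0=-1 → after 1×micro: -1; S1 reads c0=-1 → after 2×micro: 1 ⇒ (c0=-1, c1=1)
[Jacobi] macro 4: S0 reads c0=-1 → after 1×micro: -1; S1 reads c0=-1 → after 2×micro: 1 ⇒ (c0=-1, c1=1)
[Jacobi] macro 5: S0 reads c0=-1 → after 1×micro: -1; S1 reads c0=-1 → after 2×micro: 1 ⇒ (c0=-1, c1=1)
[Gauss-Seidel] macro 1: S0 reads c0=3 → after 1×micro: 5; S1 reads c0=5 → after 2×micro: 1 ⇒ (c0=5, c1=1)
[Gauss-Seidel] macro 2: S0 reads c0=5 → after 1×micro: -1; S1 reads c0=-1 → after 2×micro: 1 ⇒ (c0=-1, c1=1)
[Gauss-Seidel] macro 3: S0 reads c0=-1 → after 1×micro: -1; S1 reads c0=-1 → after 2×micro: 1 ⇒ (c0=-1, c1=1)
[Gauss-Seidel] macro 4: S0 reads c0=-1 → after 1×micro: -1; S1 reads c0=-1 → after 2×micro: 1 ⇒ (c0=-1, c1=1)
[Gauss-Seidel] macro 5: S0 reads c0=-1 → after 1×micro: -1; S1 reads c0=-1 → after 2×micro: 1 ⇒ (c0=-1, c1=1)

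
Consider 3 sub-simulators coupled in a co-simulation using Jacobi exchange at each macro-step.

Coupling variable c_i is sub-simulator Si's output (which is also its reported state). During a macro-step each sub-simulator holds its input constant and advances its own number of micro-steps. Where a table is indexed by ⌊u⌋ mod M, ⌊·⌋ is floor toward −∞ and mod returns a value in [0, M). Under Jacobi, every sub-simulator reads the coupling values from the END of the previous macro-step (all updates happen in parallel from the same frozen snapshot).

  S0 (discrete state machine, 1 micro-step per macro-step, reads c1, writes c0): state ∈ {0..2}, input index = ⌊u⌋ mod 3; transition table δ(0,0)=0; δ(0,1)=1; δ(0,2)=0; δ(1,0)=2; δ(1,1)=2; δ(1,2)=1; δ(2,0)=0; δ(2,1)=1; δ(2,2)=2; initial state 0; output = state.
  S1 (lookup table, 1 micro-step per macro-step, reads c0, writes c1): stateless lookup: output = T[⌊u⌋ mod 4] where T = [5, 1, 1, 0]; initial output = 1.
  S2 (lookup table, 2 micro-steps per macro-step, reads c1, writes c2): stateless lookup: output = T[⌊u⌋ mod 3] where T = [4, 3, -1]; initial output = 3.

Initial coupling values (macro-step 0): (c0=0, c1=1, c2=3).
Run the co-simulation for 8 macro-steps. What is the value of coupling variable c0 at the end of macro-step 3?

macro 1: S0 reads c1=1 → after 1×micro: 1; S1 reads c0=0 → after 1×micro: 5; S2 reads c1=1 → after 2×micro: 3 ⇒ (c0=1, c1=5, c2=3)
macro 2: S0 reads c1=5 → after 1×micro: 1; S1 reads c0=1 → after 1×micro: 1; S2 reads c1=5 → after 2×micro: -1 ⇒ (c0=1, c1=1, c2=-1)
macro 3: S0 reads c1=1 → after 1×micro: 2; S1 reads c0=1 → after 1×micro: 1; S2 reads c1=1 → after 2×micro: 3 ⇒ (c0=2, c1=1, c2=3)
macro 4: S0 reads c1=1 → after 1×micro: 1; S1 reads c0=2 → after 1×micro: 1; S2 reads c1=1 → after 2×micro: 3 ⇒ (c0=1, c1=1, c2=3)
macro 5: S0 reads c1=1 → after 1×micro: 2; S1 reads c0=1 → after 1×micro: 1; S2 reads c1=1 → after 2×micro: 3 ⇒ (c0=2, c1=1, c2=3)
macro 6: S0 reads c1=1 → after 1×micro: 1; S1 reads c0=2 → after 1×micro: 1; S2 reads c1=1 → after 2×micro: 3 ⇒ (c0=1, c1=1, c2=3)
macro 7: S0 reads c1=1 → after 1×micro: 2; S1 reads c0=1 → after 1×micro: 1; S2 reads c1=1 → after 2×micro: 3 ⇒ (c0=2, c1=1, c2=3)
macro 8: S0 reads c1=1 → after 1×micro: 1; S1 reads c0=2 → after 1×micro: 1; S2 reads c1=1 → after 2×micro: 3 ⇒ (c0=1, c1=1, c2=3)

c0 at macro-step 3 = 2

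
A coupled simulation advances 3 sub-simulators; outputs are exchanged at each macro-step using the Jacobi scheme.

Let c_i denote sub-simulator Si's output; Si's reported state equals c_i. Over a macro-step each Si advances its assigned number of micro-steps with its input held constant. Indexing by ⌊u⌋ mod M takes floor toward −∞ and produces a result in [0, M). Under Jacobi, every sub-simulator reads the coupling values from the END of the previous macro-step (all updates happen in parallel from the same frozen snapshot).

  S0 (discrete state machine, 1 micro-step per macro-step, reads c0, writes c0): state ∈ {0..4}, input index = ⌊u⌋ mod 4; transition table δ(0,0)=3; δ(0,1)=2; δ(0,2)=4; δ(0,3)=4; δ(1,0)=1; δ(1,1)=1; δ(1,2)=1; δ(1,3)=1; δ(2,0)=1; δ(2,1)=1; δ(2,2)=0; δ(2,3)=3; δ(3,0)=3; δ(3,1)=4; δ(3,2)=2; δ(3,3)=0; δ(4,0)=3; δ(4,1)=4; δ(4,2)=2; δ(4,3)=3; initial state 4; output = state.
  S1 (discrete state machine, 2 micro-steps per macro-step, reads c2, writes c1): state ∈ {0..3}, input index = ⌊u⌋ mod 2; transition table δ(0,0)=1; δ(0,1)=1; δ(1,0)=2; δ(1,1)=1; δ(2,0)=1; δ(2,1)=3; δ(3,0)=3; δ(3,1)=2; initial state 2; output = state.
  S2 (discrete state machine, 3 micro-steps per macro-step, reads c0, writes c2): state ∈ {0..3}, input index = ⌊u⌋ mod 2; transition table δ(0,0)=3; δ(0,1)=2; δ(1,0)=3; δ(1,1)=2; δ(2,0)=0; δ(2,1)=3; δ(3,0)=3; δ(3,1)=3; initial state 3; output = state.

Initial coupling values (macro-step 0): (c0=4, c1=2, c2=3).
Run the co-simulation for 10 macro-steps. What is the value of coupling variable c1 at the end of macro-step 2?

c1 at macro-step 2 = 2

macro 1: S0 reads c0=4 → after 1×micro: 3; S1 reads c2=3 → after 2×micro: 2; S2 reads c0=4 → after 3×micro: 3 ⇒ (c0=3, c1=2, c2=3)
macro 2: S0 reads c0=3 → after 1×micro: 0; S1 reads c2=3 → after 2×micro: 2; S2 reads c0=3 → after 3×micro: 3 ⇒ (c0=0, c1=2, c2=3)
macro 3: S0 reads c0=0 → after 1×micro: 3; S1 reads c2=3 → after 2×micro: 2; S2 reads c0=0 → after 3×micro: 3 ⇒ (c0=3, c1=2, c2=3)
macro 4: S0 reads c0=3 → after 1×micro: 0; S1 reads c2=3 → after 2×micro: 2; S2 reads c0=3 → after 3×micro: 3 ⇒ (c0=0, c1=2, c2=3)
macro 5: S0 reads c0=0 → after 1×micro: 3; S1 reads c2=3 → after 2×micro: 2; S2 reads c0=0 → after 3×micro: 3 ⇒ (c0=3, c1=2, c2=3)
macro 6: S0 reads c0=3 → after 1×micro: 0; S1 reads c2=3 → after 2×micro: 2; S2 reads c0=3 → after 3×micro: 3 ⇒ (c0=0, c1=2, c2=3)
macro 7: S0 reads c0=0 → after 1×micro: 3; S1 reads c2=3 → after 2×micro: 2; S2 reads c0=0 → after 3×micro: 3 ⇒ (c0=3, c1=2, c2=3)
macro 8: S0 reads c0=3 → after 1×micro: 0; S1 reads c2=3 → after 2×micro: 2; S2 reads c0=3 → after 3×micro: 3 ⇒ (c0=0, c1=2, c2=3)
macro 9: S0 reads c0=0 → after 1×micro: 3; S1 reads c2=3 → after 2×micro: 2; S2 reads c0=0 → after 3×micro: 3 ⇒ (c0=3, c1=2, c2=3)
macro 10: S0 reads c0=3 → after 1×micro: 0; S1 reads c2=3 → after 2×micro: 2; S2 reads c0=3 → after 3×micro: 3 ⇒ (c0=0, c1=2, c2=3)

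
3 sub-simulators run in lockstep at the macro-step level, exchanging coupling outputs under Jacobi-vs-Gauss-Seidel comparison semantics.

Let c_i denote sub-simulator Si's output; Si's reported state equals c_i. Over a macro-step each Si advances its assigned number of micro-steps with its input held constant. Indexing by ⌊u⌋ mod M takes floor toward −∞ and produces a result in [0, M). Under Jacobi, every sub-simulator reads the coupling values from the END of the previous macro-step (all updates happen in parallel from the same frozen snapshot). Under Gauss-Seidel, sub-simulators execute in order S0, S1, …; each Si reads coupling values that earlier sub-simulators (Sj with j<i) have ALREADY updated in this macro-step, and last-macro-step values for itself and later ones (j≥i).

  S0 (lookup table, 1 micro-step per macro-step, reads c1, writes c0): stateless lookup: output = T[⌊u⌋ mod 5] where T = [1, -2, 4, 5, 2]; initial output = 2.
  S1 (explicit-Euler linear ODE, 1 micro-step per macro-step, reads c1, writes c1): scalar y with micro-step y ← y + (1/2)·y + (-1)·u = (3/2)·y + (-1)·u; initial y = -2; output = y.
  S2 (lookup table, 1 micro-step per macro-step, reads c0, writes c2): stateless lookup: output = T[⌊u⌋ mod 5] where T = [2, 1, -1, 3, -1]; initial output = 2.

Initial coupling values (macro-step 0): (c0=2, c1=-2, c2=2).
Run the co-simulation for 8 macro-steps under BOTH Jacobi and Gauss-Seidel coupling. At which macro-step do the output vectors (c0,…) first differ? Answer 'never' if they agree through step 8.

first divergence at macro-step: 1

[Jacobi] macro 1: S0 reads c1=-2 → after 1×micro: 5; S1 reads c1=-2 → after 1×micro: -1; S2 reads c0=2 → after 1×micro: -1 ⇒ (c0=5, c1=-1, c2=-1)
[Jacobi] macro 2: S0 reads c1=-1 → after 1×micro: 2; S1 reads c1=-1 → after 1×micro: -1/2; S2 reads c0=5 → after 1×micro: 2 ⇒ (c0=2, c1=-1/2, c2=2)
[Jacobi] macro 3: S0 reads c1=-1/2 → after 1×micro: 2; S1 reads c1=-1/2 → after 1×micro: -1/4; S2 reads c0=2 → after 1×micro: -1 ⇒ (c0=2, c1=-1/4, c2=-1)
[Jacobi] macro 4: S0 reads c1=-1/4 → after 1×micro: 2; S1 reads c1=-1/4 → after 1×micro: -1/8; S2 reads c0=2 → after 1×micro: -1 ⇒ (c0=2, c1=-1/8, c2=-1)
[Jacobi] macro 5: S0 reads c1=-1/8 → after 1×micro: 2; S1 reads c1=-1/8 → after 1×micro: -1/16; S2 reads c0=2 → after 1×micro: -1 ⇒ (c0=2, c1=-1/16, c2=-1)
[Jacobi] macro 6: S0 reads c1=-1/16 → after 1×micro: 2; S1 reads c1=-1/16 → after 1×micro: -1/32; S2 reads c0=2 → after 1×micro: -1 ⇒ (c0=2, c1=-1/32, c2=-1)
[Jacobi] macro 7: S0 reads c1=-1/32 → after 1×micro: 2; S1 reads c1=-1/32 → after 1×micro: -1/64; S2 reads c0=2 → after 1×micro: -1 ⇒ (c0=2, c1=-1/64, c2=-1)
[Jacobi] macro 8: S0 reads c1=-1/64 → after 1×micro: 2; S1 reads c1=-1/64 → after 1×micro: -1/128; S2 reads c0=2 → after 1×micro: -1 ⇒ (c0=2, c1=-1/128, c2=-1)
[Gauss-Seidel] macro 1: S0 reads c1=-2 → after 1×micro: 5; S1 reads c1=-2 → after 1×micro: -1; S2 reads c0=5 → after 1×micro: 2 ⇒ (c0=5, c1=-1, c2=2)
[Gauss-Seidel] macro 2: S0 reads c1=-1 → after 1×micro: 2; S1 reads c1=-1 → after 1×micro: -1/2; S2 reads c0=2 → after 1×micro: -1 ⇒ (c0=2, c1=-1/2, c2=-1)
[Gauss-Seidel] macro 3: S0 reads c1=-1/2 → after 1×micro: 2; S1 reads c1=-1/2 → after 1×micro: -1/4; S2 reads c0=2 → after 1×micro: -1 ⇒ (c0=2, c1=-1/4, c2=-1)
[Gauss-Seidel] macro 4: S0 reads c1=-1/4 → after 1×micro: 2; S1 reads c1=-1/4 → after 1×micro: -1/8; S2 reads c0=2 → after 1×micro: -1 ⇒ (c0=2, c1=-1/8, c2=-1)
[Gauss-Seidel] macro 5: S0 reads c1=-1/8 → after 1×micro: 2; S1 reads c1=-1/8 → after 1×micro: -1/16; S2 reads c0=2 → after 1×micro: -1 ⇒ (c0=2, c1=-1/16, c2=-1)
[Gauss-Seidel] macro 6: S0 reads c1=-1/16 → after 1×micro: 2; S1 reads c1=-1/16 → after 1×micro: -1/32; S2 reads c0=2 → after 1×micro: -1 ⇒ (c0=2, c1=-1/32, c2=-1)
[Gauss-Seidel] macro 7: S0 reads c1=-1/32 → after 1×micro: 2; S1 reads c1=-1/32 → after 1×micro: -1/64; S2 reads c0=2 → after 1×micro: -1 ⇒ (c0=2, c1=-1/64, c2=-1)
[Gauss-Seidel] macro 8: S0 reads c1=-1/64 → after 1×micro: 2; S1 reads c1=-1/64 → after 1×micro: -1/128; S2 reads c0=2 → after 1×micro: -1 ⇒ (c0=2, c1=-1/128, c2=-1)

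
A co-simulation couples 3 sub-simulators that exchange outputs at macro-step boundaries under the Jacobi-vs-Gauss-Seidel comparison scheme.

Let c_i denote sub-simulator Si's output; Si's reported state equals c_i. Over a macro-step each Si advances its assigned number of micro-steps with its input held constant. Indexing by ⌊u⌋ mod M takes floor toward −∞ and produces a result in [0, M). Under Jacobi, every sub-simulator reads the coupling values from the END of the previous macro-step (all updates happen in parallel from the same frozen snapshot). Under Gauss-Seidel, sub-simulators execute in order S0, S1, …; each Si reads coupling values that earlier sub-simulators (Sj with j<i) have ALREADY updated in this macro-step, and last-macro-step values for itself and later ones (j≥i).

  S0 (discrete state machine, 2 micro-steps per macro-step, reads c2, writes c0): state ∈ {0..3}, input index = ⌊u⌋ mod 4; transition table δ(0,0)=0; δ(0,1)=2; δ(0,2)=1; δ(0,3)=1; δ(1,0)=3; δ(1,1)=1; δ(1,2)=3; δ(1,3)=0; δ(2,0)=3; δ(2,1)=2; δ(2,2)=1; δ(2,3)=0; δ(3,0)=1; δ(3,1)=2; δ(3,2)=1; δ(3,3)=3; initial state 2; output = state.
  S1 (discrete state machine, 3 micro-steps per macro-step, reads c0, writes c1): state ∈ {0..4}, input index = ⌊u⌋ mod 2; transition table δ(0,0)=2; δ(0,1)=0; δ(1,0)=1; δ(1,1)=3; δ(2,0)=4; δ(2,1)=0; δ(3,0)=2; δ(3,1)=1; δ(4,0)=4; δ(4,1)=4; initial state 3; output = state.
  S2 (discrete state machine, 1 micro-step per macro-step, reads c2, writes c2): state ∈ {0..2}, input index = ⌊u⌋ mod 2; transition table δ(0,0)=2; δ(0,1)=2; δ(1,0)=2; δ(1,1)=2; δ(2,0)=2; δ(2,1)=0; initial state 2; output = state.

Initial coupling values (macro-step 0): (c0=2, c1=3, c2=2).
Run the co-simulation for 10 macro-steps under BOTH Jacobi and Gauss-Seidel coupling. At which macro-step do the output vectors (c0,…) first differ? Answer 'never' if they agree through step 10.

[Jacobi] macro 1: S0 reads c2=2 → after 2×micro: 3; S1 reads c0=2 → after 3×micro: 4; S2 reads c2=2 → after 1×micro: 2 ⇒ (c0=3, c1=4, c2=2)
[Jacobi] macro 2: S0 reads c2=2 → after 2×micro: 3; S1 reads c0=3 → after 3×micro: 4; S2 reads c2=2 → after 1×micro: 2 ⇒ (c0=3, c1=4, c2=2)
[Jacobi] macro 3: S0 reads c2=2 → after 2×micro: 3; S1 reads c0=3 → after 3×micro: 4; S2 reads c2=2 → after 1×micro: 2 ⇒ (c0=3, c1=4, c2=2)
[Jacobi] macro 4: S0 reads c2=2 → after 2×micro: 3; S1 reads c0=3 → after 3×micro: 4; S2 reads c2=2 → after 1×micro: 2 ⇒ (c0=3, c1=4, c2=2)
[Jacobi] macro 5: S0 reads c2=2 → after 2×micro: 3; S1 reads c0=3 → after 3×micro: 4; S2 reads c2=2 → after 1×micro: 2 ⇒ (c0=3, c1=4, c2=2)
[Jacobi] macro 6: S0 reads c2=2 → after 2×micro: 3; S1 reads c0=3 → after 3×micro: 4; S2 reads c2=2 → after 1×micro: 2 ⇒ (c0=3, c1=4, c2=2)
[Jacobi] macro 7: S0 reads c2=2 → after 2×micro: 3; S1 reads c0=3 → after 3×micro: 4; S2 reads c2=2 → after 1×micro: 2 ⇒ (c0=3, c1=4, c2=2)
[Jacobi] macro 8: S0 reads c2=2 → after 2×micro: 3; S1 reads c0=3 → after 3×micro: 4; S2 reads c2=2 → after 1×micro: 2 ⇒ (c0=3, c1=4, c2=2)
[Jacobi] macro 9: S0 reads c2=2 → after 2×micro: 3; S1 reads c0=3 → after 3×micro: 4; S2 reads c2=2 → after 1×micro: 2 ⇒ (c0=3, c1=4, c2=2)
[Jacobi] macro 10: S0 reads c2=2 → after 2×micro: 3; S1 reads c0=3 → after 3×micro: 4; S2 reads c2=2 → after 1×micro: 2 ⇒ (c0=3, c1=4, c2=2)
[Gauss-Seidel] macro 1: S0 reads c2=2 → after 2×micro: 3; S1 reads c0=3 → after 3×micro: 1; S2 reads c2=2 → after 1×micro: 2 ⇒ (c0=3, c1=1, c2=2)
[Gauss-Seidel] macro 2: S0 reads c2=2 → after 2×micro: 3; S1 reads c0=3 → after 3×micro: 3; S2 reads c2=2 → after 1×micro: 2 ⇒ (c0=3, c1=3, c2=2)
[Gauss-Seidel] macro 3: S0 reads c2=2 → after 2×micro: 3; S1 reads c0=3 → after 3×micro: 1; S2 reads c2=2 → after 1×micro: 2 ⇒ (c0=3, c1=1, c2=2)
[Gauss-Seidel] macro 4: S0 reads c2=2 → after 2×micro: 3; S1 reads c0=3 → after 3×micro: 3; S2 reads c2=2 → after 1×micro: 2 ⇒ (c0=3, c1=3, c2=2)
[Gauss-Seidel] macro 5: S0 reads c2=2 → after 2×micro: 3; S1 reads c0=3 → after 3×micro: 1; S2 reads c2=2 → after 1×micro: 2 ⇒ (c0=3, c1=1, c2=2)
[Gauss-Seidel] macro 6: S0 reads c2=2 → after 2×micro: 3; S1 reads c0=3 → after 3×micro: 3; S2 reads c2=2 → after 1×micro: 2 ⇒ (c0=3, c1=3, c2=2)
[Gauss-Seidel] macro 7: S0 reads c2=2 → after 2×micro: 3; S1 reads c0=3 → after 3×micro: 1; S2 reads c2=2 → after 1×micro: 2 ⇒ (c0=3, c1=1, c2=2)
[Gauss-Seidel] macro 8: S0 reads c2=2 → after 2×micro: 3; S1 reads c0=3 → after 3×micro: 3; S2 reads c2=2 → after 1×micro: 2 ⇒ (c0=3, c1=3, c2=2)
[Gauss-Seidel] macro 9: S0 reads c2=2 → after 2×micro: 3; S1 reads c0=3 → after 3×micro: 1; S2 reads c2=2 → after 1×micro: 2 ⇒ (c0=3, c1=1, c2=2)
[Gauss-Seidel] macro 10: S0 reads c2=2 → after 2×micro: 3; S1 reads c0=3 → after 3×micro: 3; S2 reads c2=2 → after 1×micro: 2 ⇒ (c0=3, c1=3, c2=2)

first divergence at macro-step: 1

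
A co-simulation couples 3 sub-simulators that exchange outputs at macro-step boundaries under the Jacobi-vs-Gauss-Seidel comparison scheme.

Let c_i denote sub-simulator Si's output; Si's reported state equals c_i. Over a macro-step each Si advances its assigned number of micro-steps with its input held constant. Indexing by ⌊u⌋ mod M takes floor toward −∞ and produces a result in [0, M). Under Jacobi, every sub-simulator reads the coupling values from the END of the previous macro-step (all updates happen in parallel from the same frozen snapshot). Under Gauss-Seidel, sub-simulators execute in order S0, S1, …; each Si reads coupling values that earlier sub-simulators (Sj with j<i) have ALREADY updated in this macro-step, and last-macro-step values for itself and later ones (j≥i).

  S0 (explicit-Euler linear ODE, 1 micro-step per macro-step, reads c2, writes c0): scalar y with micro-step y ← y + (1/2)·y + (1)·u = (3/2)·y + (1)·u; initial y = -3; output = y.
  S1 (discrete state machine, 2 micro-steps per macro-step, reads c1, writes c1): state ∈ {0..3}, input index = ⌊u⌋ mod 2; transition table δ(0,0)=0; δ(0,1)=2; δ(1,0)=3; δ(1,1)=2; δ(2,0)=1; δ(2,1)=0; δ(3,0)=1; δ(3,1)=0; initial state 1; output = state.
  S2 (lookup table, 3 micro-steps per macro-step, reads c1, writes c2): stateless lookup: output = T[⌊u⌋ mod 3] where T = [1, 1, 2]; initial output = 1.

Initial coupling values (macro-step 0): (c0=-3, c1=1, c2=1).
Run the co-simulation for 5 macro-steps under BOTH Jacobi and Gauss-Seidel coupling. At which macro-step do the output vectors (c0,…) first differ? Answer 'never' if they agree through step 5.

[Jacobi] macro 1: S0 reads c2=1 → after 1×micro: -7/2; S1 reads c1=1 → after 2×micro: 0; S2 reads c1=1 → after 3×micro: 1 ⇒ (c0=-7/2, c1=0, c2=1)
[Jacobi] macro 2: S0 reads c2=1 → after 1×micro: -17/4; S1 reads c1=0 → after 2×micro: 0; S2 reads c1=0 → after 3×micro: 1 ⇒ (c0=-17/4, c1=0, c2=1)
[Jacobi] macro 3: S0 reads c2=1 → after 1×micro: -43/8; S1 reads c1=0 → after 2×micro: 0; S2 reads c1=0 → after 3×micro: 1 ⇒ (c0=-43/8, c1=0, c2=1)
[Jacobi] macro 4: S0 reads c2=1 → after 1×micro: -113/16; S1 reads c1=0 → after 2×micro: 0; S2 reads c1=0 → after 3×micro: 1 ⇒ (c0=-113/16, c1=0, c2=1)
[Jacobi] macro 5: S0 reads c2=1 → after 1×micro: -307/32; S1 reads c1=0 → after 2×micro: 0; S2 reads c1=0 → after 3×micro: 1 ⇒ (c0=-307/32, c1=0, c2=1)
[Gauss-Seidel] macro 1: S0 reads c2=1 → after 1×micro: -7/2; S1 reads c1=1 → after 2×micro: 0; S2 reads c1=0 → after 3×micro: 1 ⇒ (c0=-7/2, c1=0, c2=1)
[Gauss-Seidel] macro 2: S0 reads c2=1 → after 1×micro: -17/4; S1 reads c1=0 → after 2×micro: 0; S2 reads c1=0 → after 3×micro: 1 ⇒ (c0=-17/4, c1=0, c2=1)
[Gauss-Seidel] macro 3: S0 reads c2=1 → after 1×micro: -43/8; S1 reads c1=0 → after 2×micro: 0; S2 reads c1=0 → after 3×micro: 1 ⇒ (c0=-43/8, c1=0, c2=1)
[Gauss-Seidel] macro 4: S0 reads c2=1 → after 1×micro: -113/16; S1 reads c1=0 → after 2×micro: 0; S2 reads c1=0 → after 3×micro: 1 ⇒ (c0=-113/16, c1=0, c2=1)
[Gauss-Seidel] macro 5: S0 reads c2=1 → after 1×micro: -307/32; S1 reads c1=0 → after 2×micro: 0; S2 reads c1=0 → after 3×micro: 1 ⇒ (c0=-307/32, c1=0, c2=1)

first divergence at macro-step: never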